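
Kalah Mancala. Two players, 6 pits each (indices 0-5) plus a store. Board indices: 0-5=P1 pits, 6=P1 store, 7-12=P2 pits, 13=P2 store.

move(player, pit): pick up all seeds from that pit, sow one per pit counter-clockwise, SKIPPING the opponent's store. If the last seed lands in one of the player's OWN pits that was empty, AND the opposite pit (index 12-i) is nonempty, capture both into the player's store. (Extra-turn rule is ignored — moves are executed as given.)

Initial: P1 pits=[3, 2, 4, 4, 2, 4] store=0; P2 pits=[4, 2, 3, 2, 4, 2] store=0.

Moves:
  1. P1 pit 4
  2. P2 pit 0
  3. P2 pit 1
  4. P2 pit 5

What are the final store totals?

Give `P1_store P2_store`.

Answer: 1 1

Derivation:
Move 1: P1 pit4 -> P1=[3,2,4,4,0,5](1) P2=[4,2,3,2,4,2](0)
Move 2: P2 pit0 -> P1=[3,2,4,4,0,5](1) P2=[0,3,4,3,5,2](0)
Move 3: P2 pit1 -> P1=[3,2,4,4,0,5](1) P2=[0,0,5,4,6,2](0)
Move 4: P2 pit5 -> P1=[4,2,4,4,0,5](1) P2=[0,0,5,4,6,0](1)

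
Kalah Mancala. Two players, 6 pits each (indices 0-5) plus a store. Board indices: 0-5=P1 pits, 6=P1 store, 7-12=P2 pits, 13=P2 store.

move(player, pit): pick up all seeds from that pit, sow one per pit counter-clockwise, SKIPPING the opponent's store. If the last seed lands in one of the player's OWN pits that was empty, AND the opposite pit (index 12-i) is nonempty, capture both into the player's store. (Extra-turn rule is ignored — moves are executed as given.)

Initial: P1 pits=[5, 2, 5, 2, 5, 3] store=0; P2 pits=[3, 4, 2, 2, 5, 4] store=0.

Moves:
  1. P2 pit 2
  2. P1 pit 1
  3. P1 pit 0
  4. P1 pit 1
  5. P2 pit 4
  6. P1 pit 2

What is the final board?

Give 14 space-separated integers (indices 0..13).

Answer: 1 1 0 6 7 5 1 4 5 1 4 1 5 1

Derivation:
Move 1: P2 pit2 -> P1=[5,2,5,2,5,3](0) P2=[3,4,0,3,6,4](0)
Move 2: P1 pit1 -> P1=[5,0,6,3,5,3](0) P2=[3,4,0,3,6,4](0)
Move 3: P1 pit0 -> P1=[0,1,7,4,6,4](0) P2=[3,4,0,3,6,4](0)
Move 4: P1 pit1 -> P1=[0,0,8,4,6,4](0) P2=[3,4,0,3,6,4](0)
Move 5: P2 pit4 -> P1=[1,1,9,5,6,4](0) P2=[3,4,0,3,0,5](1)
Move 6: P1 pit2 -> P1=[1,1,0,6,7,5](1) P2=[4,5,1,4,1,5](1)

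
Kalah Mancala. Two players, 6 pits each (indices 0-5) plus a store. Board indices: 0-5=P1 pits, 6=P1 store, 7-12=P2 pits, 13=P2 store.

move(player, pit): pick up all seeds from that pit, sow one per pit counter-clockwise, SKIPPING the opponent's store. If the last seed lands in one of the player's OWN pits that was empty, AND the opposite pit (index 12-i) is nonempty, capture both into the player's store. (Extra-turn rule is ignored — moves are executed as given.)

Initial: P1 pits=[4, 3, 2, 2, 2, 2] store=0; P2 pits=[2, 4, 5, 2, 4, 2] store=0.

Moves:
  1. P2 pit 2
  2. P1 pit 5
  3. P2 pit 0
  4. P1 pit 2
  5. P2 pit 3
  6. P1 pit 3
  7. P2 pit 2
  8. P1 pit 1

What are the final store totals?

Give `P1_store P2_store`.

Answer: 2 2

Derivation:
Move 1: P2 pit2 -> P1=[5,3,2,2,2,2](0) P2=[2,4,0,3,5,3](1)
Move 2: P1 pit5 -> P1=[5,3,2,2,2,0](1) P2=[3,4,0,3,5,3](1)
Move 3: P2 pit0 -> P1=[5,3,2,2,2,0](1) P2=[0,5,1,4,5,3](1)
Move 4: P1 pit2 -> P1=[5,3,0,3,3,0](1) P2=[0,5,1,4,5,3](1)
Move 5: P2 pit3 -> P1=[6,3,0,3,3,0](1) P2=[0,5,1,0,6,4](2)
Move 6: P1 pit3 -> P1=[6,3,0,0,4,1](2) P2=[0,5,1,0,6,4](2)
Move 7: P2 pit2 -> P1=[6,3,0,0,4,1](2) P2=[0,5,0,1,6,4](2)
Move 8: P1 pit1 -> P1=[6,0,1,1,5,1](2) P2=[0,5,0,1,6,4](2)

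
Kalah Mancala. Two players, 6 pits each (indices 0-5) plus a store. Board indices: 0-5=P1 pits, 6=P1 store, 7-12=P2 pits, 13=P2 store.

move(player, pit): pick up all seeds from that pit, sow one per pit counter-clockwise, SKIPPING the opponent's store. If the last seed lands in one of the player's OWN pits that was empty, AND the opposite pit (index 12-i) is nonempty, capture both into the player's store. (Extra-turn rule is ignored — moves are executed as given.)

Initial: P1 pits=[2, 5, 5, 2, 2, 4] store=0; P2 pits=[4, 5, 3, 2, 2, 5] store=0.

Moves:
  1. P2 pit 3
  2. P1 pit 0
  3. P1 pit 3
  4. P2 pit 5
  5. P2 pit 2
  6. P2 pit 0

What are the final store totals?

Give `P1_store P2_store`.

Answer: 0 3

Derivation:
Move 1: P2 pit3 -> P1=[2,5,5,2,2,4](0) P2=[4,5,3,0,3,6](0)
Move 2: P1 pit0 -> P1=[0,6,6,2,2,4](0) P2=[4,5,3,0,3,6](0)
Move 3: P1 pit3 -> P1=[0,6,6,0,3,5](0) P2=[4,5,3,0,3,6](0)
Move 4: P2 pit5 -> P1=[1,7,7,1,4,5](0) P2=[4,5,3,0,3,0](1)
Move 5: P2 pit2 -> P1=[0,7,7,1,4,5](0) P2=[4,5,0,1,4,0](3)
Move 6: P2 pit0 -> P1=[0,7,7,1,4,5](0) P2=[0,6,1,2,5,0](3)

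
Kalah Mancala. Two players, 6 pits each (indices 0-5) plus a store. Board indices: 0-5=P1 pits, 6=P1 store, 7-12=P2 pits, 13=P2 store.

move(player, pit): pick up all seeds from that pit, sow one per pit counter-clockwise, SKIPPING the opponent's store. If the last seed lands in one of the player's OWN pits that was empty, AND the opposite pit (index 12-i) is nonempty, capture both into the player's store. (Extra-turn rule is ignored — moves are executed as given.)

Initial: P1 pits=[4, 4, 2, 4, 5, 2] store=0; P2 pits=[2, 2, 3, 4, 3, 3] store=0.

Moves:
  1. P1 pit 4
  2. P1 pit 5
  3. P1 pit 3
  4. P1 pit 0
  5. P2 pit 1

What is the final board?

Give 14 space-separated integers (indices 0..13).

Answer: 0 5 3 1 2 1 3 5 0 5 5 4 4 0

Derivation:
Move 1: P1 pit4 -> P1=[4,4,2,4,0,3](1) P2=[3,3,4,4,3,3](0)
Move 2: P1 pit5 -> P1=[4,4,2,4,0,0](2) P2=[4,4,4,4,3,3](0)
Move 3: P1 pit3 -> P1=[4,4,2,0,1,1](3) P2=[5,4,4,4,3,3](0)
Move 4: P1 pit0 -> P1=[0,5,3,1,2,1](3) P2=[5,4,4,4,3,3](0)
Move 5: P2 pit1 -> P1=[0,5,3,1,2,1](3) P2=[5,0,5,5,4,4](0)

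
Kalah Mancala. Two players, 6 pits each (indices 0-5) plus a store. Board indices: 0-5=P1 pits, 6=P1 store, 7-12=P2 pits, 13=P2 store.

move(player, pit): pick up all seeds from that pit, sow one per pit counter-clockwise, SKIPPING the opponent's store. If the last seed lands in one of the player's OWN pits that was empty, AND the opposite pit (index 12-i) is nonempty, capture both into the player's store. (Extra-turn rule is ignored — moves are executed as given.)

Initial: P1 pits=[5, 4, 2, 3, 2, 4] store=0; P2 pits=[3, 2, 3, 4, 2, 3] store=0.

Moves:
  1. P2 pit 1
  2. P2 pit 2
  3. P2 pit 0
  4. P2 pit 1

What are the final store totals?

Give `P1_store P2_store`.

Answer: 0 1

Derivation:
Move 1: P2 pit1 -> P1=[5,4,2,3,2,4](0) P2=[3,0,4,5,2,3](0)
Move 2: P2 pit2 -> P1=[5,4,2,3,2,4](0) P2=[3,0,0,6,3,4](1)
Move 3: P2 pit0 -> P1=[5,4,2,3,2,4](0) P2=[0,1,1,7,3,4](1)
Move 4: P2 pit1 -> P1=[5,4,2,3,2,4](0) P2=[0,0,2,7,3,4](1)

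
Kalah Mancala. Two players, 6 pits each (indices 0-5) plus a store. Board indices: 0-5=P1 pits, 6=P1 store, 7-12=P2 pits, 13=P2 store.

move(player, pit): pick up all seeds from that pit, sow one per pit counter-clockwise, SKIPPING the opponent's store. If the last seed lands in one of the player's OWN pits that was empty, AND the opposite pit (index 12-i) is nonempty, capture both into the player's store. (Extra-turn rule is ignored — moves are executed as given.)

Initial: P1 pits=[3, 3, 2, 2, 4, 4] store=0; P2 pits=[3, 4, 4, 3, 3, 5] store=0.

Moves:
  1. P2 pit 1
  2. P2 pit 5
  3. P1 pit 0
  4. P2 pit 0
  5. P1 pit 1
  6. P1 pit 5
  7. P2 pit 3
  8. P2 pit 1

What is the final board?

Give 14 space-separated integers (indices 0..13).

Answer: 1 1 0 5 7 0 2 1 0 8 0 5 1 9

Derivation:
Move 1: P2 pit1 -> P1=[3,3,2,2,4,4](0) P2=[3,0,5,4,4,6](0)
Move 2: P2 pit5 -> P1=[4,4,3,3,5,4](0) P2=[3,0,5,4,4,0](1)
Move 3: P1 pit0 -> P1=[0,5,4,4,6,4](0) P2=[3,0,5,4,4,0](1)
Move 4: P2 pit0 -> P1=[0,5,4,4,6,4](0) P2=[0,1,6,5,4,0](1)
Move 5: P1 pit1 -> P1=[0,0,5,5,7,5](1) P2=[0,1,6,5,4,0](1)
Move 6: P1 pit5 -> P1=[0,0,5,5,7,0](2) P2=[1,2,7,6,4,0](1)
Move 7: P2 pit3 -> P1=[1,1,6,5,7,0](2) P2=[1,2,7,0,5,1](2)
Move 8: P2 pit1 -> P1=[1,1,0,5,7,0](2) P2=[1,0,8,0,5,1](9)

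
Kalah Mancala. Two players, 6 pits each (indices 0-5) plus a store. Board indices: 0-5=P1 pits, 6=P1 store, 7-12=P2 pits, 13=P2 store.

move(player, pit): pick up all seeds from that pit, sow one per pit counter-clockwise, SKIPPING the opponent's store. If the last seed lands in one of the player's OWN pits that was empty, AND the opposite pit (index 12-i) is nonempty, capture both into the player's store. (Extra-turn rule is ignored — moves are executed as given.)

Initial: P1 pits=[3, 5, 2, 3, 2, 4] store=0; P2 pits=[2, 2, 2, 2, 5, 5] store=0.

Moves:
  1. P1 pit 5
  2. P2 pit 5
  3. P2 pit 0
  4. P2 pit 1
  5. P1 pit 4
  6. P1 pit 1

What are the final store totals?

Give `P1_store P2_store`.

Move 1: P1 pit5 -> P1=[3,5,2,3,2,0](1) P2=[3,3,3,2,5,5](0)
Move 2: P2 pit5 -> P1=[4,6,3,4,2,0](1) P2=[3,3,3,2,5,0](1)
Move 3: P2 pit0 -> P1=[4,6,3,4,2,0](1) P2=[0,4,4,3,5,0](1)
Move 4: P2 pit1 -> P1=[0,6,3,4,2,0](1) P2=[0,0,5,4,6,0](6)
Move 5: P1 pit4 -> P1=[0,6,3,4,0,1](2) P2=[0,0,5,4,6,0](6)
Move 6: P1 pit1 -> P1=[0,0,4,5,1,2](3) P2=[1,0,5,4,6,0](6)

Answer: 3 6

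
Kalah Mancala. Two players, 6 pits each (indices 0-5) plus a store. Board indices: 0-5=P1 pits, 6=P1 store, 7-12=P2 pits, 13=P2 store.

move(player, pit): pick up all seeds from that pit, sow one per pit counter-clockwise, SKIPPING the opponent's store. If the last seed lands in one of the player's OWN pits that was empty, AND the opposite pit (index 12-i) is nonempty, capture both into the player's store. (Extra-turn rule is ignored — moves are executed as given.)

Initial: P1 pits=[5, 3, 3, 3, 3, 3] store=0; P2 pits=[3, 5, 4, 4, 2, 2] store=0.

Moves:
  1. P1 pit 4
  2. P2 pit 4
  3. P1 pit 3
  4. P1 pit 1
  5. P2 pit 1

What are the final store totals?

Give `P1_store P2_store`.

Answer: 2 2

Derivation:
Move 1: P1 pit4 -> P1=[5,3,3,3,0,4](1) P2=[4,5,4,4,2,2](0)
Move 2: P2 pit4 -> P1=[5,3,3,3,0,4](1) P2=[4,5,4,4,0,3](1)
Move 3: P1 pit3 -> P1=[5,3,3,0,1,5](2) P2=[4,5,4,4,0,3](1)
Move 4: P1 pit1 -> P1=[5,0,4,1,2,5](2) P2=[4,5,4,4,0,3](1)
Move 5: P2 pit1 -> P1=[5,0,4,1,2,5](2) P2=[4,0,5,5,1,4](2)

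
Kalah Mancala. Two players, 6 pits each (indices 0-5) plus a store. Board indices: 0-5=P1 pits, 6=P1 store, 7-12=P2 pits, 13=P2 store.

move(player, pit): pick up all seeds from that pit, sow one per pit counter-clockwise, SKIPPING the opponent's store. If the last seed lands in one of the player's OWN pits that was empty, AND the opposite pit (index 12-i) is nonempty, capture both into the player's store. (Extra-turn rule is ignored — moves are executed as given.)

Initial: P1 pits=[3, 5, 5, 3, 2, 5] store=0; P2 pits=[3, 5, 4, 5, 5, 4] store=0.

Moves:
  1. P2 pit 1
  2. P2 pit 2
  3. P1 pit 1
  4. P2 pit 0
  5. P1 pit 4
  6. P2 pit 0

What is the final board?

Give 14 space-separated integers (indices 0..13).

Move 1: P2 pit1 -> P1=[3,5,5,3,2,5](0) P2=[3,0,5,6,6,5](1)
Move 2: P2 pit2 -> P1=[4,5,5,3,2,5](0) P2=[3,0,0,7,7,6](2)
Move 3: P1 pit1 -> P1=[4,0,6,4,3,6](1) P2=[3,0,0,7,7,6](2)
Move 4: P2 pit0 -> P1=[4,0,6,4,3,6](1) P2=[0,1,1,8,7,6](2)
Move 5: P1 pit4 -> P1=[4,0,6,4,0,7](2) P2=[1,1,1,8,7,6](2)
Move 6: P2 pit0 -> P1=[4,0,6,4,0,7](2) P2=[0,2,1,8,7,6](2)

Answer: 4 0 6 4 0 7 2 0 2 1 8 7 6 2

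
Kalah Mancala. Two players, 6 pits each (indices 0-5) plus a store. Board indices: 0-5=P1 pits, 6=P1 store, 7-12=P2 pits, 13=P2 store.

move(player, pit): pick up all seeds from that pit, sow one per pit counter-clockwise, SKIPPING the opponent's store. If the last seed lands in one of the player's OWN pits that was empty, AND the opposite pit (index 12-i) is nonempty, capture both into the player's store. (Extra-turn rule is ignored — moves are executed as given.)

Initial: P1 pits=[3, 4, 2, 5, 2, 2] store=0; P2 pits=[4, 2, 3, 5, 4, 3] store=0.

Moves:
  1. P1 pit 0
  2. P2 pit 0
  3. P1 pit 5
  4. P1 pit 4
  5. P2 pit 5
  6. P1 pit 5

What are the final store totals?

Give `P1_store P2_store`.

Move 1: P1 pit0 -> P1=[0,5,3,6,2,2](0) P2=[4,2,3,5,4,3](0)
Move 2: P2 pit0 -> P1=[0,5,3,6,2,2](0) P2=[0,3,4,6,5,3](0)
Move 3: P1 pit5 -> P1=[0,5,3,6,2,0](1) P2=[1,3,4,6,5,3](0)
Move 4: P1 pit4 -> P1=[0,5,3,6,0,1](2) P2=[1,3,4,6,5,3](0)
Move 5: P2 pit5 -> P1=[1,6,3,6,0,1](2) P2=[1,3,4,6,5,0](1)
Move 6: P1 pit5 -> P1=[1,6,3,6,0,0](3) P2=[1,3,4,6,5,0](1)

Answer: 3 1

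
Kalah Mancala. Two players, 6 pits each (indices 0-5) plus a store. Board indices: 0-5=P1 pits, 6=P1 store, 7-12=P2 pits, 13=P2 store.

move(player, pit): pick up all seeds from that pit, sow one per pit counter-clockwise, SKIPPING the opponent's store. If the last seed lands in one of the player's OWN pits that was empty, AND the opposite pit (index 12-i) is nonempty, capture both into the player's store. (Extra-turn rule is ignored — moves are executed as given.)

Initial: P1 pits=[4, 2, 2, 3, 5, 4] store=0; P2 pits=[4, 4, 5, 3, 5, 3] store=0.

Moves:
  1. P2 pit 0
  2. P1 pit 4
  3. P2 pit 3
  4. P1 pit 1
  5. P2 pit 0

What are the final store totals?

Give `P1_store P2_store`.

Move 1: P2 pit0 -> P1=[4,2,2,3,5,4](0) P2=[0,5,6,4,6,3](0)
Move 2: P1 pit4 -> P1=[4,2,2,3,0,5](1) P2=[1,6,7,4,6,3](0)
Move 3: P2 pit3 -> P1=[5,2,2,3,0,5](1) P2=[1,6,7,0,7,4](1)
Move 4: P1 pit1 -> P1=[5,0,3,4,0,5](1) P2=[1,6,7,0,7,4](1)
Move 5: P2 pit0 -> P1=[5,0,3,4,0,5](1) P2=[0,7,7,0,7,4](1)

Answer: 1 1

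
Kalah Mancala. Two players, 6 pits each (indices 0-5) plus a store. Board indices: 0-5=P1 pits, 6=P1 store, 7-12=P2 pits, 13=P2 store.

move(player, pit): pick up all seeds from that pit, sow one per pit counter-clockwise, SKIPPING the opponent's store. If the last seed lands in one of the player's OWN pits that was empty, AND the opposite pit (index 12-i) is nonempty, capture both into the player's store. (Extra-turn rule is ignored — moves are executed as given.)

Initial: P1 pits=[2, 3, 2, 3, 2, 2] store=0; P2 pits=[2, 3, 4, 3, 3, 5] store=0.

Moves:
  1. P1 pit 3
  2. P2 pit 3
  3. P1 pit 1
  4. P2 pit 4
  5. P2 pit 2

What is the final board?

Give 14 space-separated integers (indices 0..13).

Answer: 3 1 3 1 4 3 1 2 3 0 1 1 8 3

Derivation:
Move 1: P1 pit3 -> P1=[2,3,2,0,3,3](1) P2=[2,3,4,3,3,5](0)
Move 2: P2 pit3 -> P1=[2,3,2,0,3,3](1) P2=[2,3,4,0,4,6](1)
Move 3: P1 pit1 -> P1=[2,0,3,1,4,3](1) P2=[2,3,4,0,4,6](1)
Move 4: P2 pit4 -> P1=[3,1,3,1,4,3](1) P2=[2,3,4,0,0,7](2)
Move 5: P2 pit2 -> P1=[3,1,3,1,4,3](1) P2=[2,3,0,1,1,8](3)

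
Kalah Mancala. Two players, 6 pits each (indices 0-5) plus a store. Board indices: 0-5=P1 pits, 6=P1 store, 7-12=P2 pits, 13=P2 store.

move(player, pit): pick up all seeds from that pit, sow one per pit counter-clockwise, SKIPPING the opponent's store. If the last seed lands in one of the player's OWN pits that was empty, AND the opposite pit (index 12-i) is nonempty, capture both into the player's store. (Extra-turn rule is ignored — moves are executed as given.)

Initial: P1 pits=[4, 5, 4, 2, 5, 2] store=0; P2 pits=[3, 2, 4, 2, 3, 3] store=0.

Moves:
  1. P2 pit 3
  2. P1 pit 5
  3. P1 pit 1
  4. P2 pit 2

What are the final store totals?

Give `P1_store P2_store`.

Move 1: P2 pit3 -> P1=[4,5,4,2,5,2](0) P2=[3,2,4,0,4,4](0)
Move 2: P1 pit5 -> P1=[4,5,4,2,5,0](1) P2=[4,2,4,0,4,4](0)
Move 3: P1 pit1 -> P1=[4,0,5,3,6,1](2) P2=[4,2,4,0,4,4](0)
Move 4: P2 pit2 -> P1=[4,0,5,3,6,1](2) P2=[4,2,0,1,5,5](1)

Answer: 2 1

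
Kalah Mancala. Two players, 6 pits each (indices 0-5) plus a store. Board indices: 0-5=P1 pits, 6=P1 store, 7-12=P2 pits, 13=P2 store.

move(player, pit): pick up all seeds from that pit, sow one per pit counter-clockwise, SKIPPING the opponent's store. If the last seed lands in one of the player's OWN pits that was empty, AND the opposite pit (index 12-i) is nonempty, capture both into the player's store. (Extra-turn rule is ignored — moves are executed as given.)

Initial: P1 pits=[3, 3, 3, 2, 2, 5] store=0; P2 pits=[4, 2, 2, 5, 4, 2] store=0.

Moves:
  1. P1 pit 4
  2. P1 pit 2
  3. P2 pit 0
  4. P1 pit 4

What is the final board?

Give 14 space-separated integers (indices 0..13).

Answer: 3 3 0 3 0 8 1 0 3 3 6 5 2 0

Derivation:
Move 1: P1 pit4 -> P1=[3,3,3,2,0,6](1) P2=[4,2,2,5,4,2](0)
Move 2: P1 pit2 -> P1=[3,3,0,3,1,7](1) P2=[4,2,2,5,4,2](0)
Move 3: P2 pit0 -> P1=[3,3,0,3,1,7](1) P2=[0,3,3,6,5,2](0)
Move 4: P1 pit4 -> P1=[3,3,0,3,0,8](1) P2=[0,3,3,6,5,2](0)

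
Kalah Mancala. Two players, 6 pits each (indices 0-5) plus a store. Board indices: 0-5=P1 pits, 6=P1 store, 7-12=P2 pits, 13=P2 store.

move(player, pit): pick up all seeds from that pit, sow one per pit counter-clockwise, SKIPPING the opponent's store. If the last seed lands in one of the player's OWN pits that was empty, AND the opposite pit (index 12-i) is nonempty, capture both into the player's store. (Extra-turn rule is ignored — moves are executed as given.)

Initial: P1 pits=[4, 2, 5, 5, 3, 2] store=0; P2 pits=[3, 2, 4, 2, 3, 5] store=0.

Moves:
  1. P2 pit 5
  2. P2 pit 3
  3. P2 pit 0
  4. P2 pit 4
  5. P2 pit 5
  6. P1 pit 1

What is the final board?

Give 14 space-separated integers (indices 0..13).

Answer: 1 0 1 7 4 3 0 0 3 5 0 0 0 16

Derivation:
Move 1: P2 pit5 -> P1=[5,3,6,6,3,2](0) P2=[3,2,4,2,3,0](1)
Move 2: P2 pit3 -> P1=[0,3,6,6,3,2](0) P2=[3,2,4,0,4,0](7)
Move 3: P2 pit0 -> P1=[0,3,0,6,3,2](0) P2=[0,3,5,0,4,0](14)
Move 4: P2 pit4 -> P1=[1,4,0,6,3,2](0) P2=[0,3,5,0,0,1](15)
Move 5: P2 pit5 -> P1=[1,4,0,6,3,2](0) P2=[0,3,5,0,0,0](16)
Move 6: P1 pit1 -> P1=[1,0,1,7,4,3](0) P2=[0,3,5,0,0,0](16)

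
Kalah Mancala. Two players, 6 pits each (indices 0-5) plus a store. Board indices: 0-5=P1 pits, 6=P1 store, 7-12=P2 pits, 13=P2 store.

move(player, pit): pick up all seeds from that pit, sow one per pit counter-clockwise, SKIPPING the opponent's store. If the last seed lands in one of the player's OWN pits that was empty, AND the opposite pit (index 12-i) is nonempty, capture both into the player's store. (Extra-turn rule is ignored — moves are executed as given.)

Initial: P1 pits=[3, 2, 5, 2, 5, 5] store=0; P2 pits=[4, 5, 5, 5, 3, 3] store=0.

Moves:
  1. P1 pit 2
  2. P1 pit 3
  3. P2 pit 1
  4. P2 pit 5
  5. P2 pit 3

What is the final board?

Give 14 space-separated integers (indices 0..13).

Answer: 5 4 2 0 7 7 2 5 0 6 0 5 1 3

Derivation:
Move 1: P1 pit2 -> P1=[3,2,0,3,6,6](1) P2=[5,5,5,5,3,3](0)
Move 2: P1 pit3 -> P1=[3,2,0,0,7,7](2) P2=[5,5,5,5,3,3](0)
Move 3: P2 pit1 -> P1=[3,2,0,0,7,7](2) P2=[5,0,6,6,4,4](1)
Move 4: P2 pit5 -> P1=[4,3,1,0,7,7](2) P2=[5,0,6,6,4,0](2)
Move 5: P2 pit3 -> P1=[5,4,2,0,7,7](2) P2=[5,0,6,0,5,1](3)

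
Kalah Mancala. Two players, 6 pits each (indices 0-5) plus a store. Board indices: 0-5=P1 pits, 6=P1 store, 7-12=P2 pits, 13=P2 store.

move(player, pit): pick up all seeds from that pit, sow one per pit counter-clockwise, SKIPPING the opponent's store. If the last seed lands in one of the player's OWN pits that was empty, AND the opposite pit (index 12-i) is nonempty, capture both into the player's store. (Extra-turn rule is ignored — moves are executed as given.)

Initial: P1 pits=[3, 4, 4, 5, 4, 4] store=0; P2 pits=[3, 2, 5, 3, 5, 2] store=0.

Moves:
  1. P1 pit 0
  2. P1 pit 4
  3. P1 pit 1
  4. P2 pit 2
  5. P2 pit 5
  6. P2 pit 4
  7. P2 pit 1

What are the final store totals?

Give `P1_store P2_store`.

Answer: 2 6

Derivation:
Move 1: P1 pit0 -> P1=[0,5,5,6,4,4](0) P2=[3,2,5,3,5,2](0)
Move 2: P1 pit4 -> P1=[0,5,5,6,0,5](1) P2=[4,3,5,3,5,2](0)
Move 3: P1 pit1 -> P1=[0,0,6,7,1,6](2) P2=[4,3,5,3,5,2](0)
Move 4: P2 pit2 -> P1=[1,0,6,7,1,6](2) P2=[4,3,0,4,6,3](1)
Move 5: P2 pit5 -> P1=[2,1,6,7,1,6](2) P2=[4,3,0,4,6,0](2)
Move 6: P2 pit4 -> P1=[3,2,7,8,1,6](2) P2=[4,3,0,4,0,1](3)
Move 7: P2 pit1 -> P1=[3,0,7,8,1,6](2) P2=[4,0,1,5,0,1](6)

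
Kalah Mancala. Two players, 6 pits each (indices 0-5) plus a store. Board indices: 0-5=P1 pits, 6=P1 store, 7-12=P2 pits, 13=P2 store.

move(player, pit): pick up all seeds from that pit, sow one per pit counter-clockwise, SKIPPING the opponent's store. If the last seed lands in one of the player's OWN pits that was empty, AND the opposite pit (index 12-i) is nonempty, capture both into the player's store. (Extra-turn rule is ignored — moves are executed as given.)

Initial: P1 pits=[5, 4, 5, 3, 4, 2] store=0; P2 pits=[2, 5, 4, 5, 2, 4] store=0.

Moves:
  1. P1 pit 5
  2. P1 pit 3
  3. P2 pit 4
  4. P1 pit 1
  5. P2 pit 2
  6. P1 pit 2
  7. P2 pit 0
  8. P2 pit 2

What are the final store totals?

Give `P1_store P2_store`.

Answer: 3 2

Derivation:
Move 1: P1 pit5 -> P1=[5,4,5,3,4,0](1) P2=[3,5,4,5,2,4](0)
Move 2: P1 pit3 -> P1=[5,4,5,0,5,1](2) P2=[3,5,4,5,2,4](0)
Move 3: P2 pit4 -> P1=[5,4,5,0,5,1](2) P2=[3,5,4,5,0,5](1)
Move 4: P1 pit1 -> P1=[5,0,6,1,6,2](2) P2=[3,5,4,5,0,5](1)
Move 5: P2 pit2 -> P1=[5,0,6,1,6,2](2) P2=[3,5,0,6,1,6](2)
Move 6: P1 pit2 -> P1=[5,0,0,2,7,3](3) P2=[4,6,0,6,1,6](2)
Move 7: P2 pit0 -> P1=[5,0,0,2,7,3](3) P2=[0,7,1,7,2,6](2)
Move 8: P2 pit2 -> P1=[5,0,0,2,7,3](3) P2=[0,7,0,8,2,6](2)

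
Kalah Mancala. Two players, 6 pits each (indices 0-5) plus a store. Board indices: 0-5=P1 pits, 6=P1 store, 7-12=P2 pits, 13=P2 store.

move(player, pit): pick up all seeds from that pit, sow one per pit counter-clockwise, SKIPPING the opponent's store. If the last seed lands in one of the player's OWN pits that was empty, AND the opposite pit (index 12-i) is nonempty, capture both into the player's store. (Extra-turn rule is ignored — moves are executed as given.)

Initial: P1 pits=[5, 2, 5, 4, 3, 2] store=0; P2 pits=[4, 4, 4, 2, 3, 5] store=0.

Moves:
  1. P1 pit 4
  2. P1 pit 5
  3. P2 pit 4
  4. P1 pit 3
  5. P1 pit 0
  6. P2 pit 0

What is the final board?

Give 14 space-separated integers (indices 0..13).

Move 1: P1 pit4 -> P1=[5,2,5,4,0,3](1) P2=[5,4,4,2,3,5](0)
Move 2: P1 pit5 -> P1=[5,2,5,4,0,0](2) P2=[6,5,4,2,3,5](0)
Move 3: P2 pit4 -> P1=[6,2,5,4,0,0](2) P2=[6,5,4,2,0,6](1)
Move 4: P1 pit3 -> P1=[6,2,5,0,1,1](3) P2=[7,5,4,2,0,6](1)
Move 5: P1 pit0 -> P1=[0,3,6,1,2,2](4) P2=[7,5,4,2,0,6](1)
Move 6: P2 pit0 -> P1=[1,3,6,1,2,2](4) P2=[0,6,5,3,1,7](2)

Answer: 1 3 6 1 2 2 4 0 6 5 3 1 7 2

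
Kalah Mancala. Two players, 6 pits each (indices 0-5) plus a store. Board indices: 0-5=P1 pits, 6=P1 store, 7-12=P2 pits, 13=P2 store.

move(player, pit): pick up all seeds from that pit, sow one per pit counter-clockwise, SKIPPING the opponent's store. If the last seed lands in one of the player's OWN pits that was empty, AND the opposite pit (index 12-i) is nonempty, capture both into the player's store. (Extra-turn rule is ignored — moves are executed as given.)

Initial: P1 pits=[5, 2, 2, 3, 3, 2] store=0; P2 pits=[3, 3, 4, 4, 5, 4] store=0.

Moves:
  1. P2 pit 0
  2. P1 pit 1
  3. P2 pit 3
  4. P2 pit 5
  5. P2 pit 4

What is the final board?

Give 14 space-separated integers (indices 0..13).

Move 1: P2 pit0 -> P1=[5,2,2,3,3,2](0) P2=[0,4,5,5,5,4](0)
Move 2: P1 pit1 -> P1=[5,0,3,4,3,2](0) P2=[0,4,5,5,5,4](0)
Move 3: P2 pit3 -> P1=[6,1,3,4,3,2](0) P2=[0,4,5,0,6,5](1)
Move 4: P2 pit5 -> P1=[7,2,4,5,3,2](0) P2=[0,4,5,0,6,0](2)
Move 5: P2 pit4 -> P1=[8,3,5,6,3,2](0) P2=[0,4,5,0,0,1](3)

Answer: 8 3 5 6 3 2 0 0 4 5 0 0 1 3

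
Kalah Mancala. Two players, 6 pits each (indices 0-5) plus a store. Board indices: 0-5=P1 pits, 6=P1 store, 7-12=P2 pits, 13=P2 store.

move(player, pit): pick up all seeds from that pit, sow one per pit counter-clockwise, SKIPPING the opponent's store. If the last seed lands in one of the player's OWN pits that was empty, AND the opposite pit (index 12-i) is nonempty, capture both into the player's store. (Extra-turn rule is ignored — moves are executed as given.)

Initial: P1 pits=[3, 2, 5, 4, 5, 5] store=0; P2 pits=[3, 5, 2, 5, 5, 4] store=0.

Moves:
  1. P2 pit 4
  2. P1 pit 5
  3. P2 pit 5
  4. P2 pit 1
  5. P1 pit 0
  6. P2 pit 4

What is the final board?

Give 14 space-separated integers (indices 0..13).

Move 1: P2 pit4 -> P1=[4,3,6,4,5,5](0) P2=[3,5,2,5,0,5](1)
Move 2: P1 pit5 -> P1=[4,3,6,4,5,0](1) P2=[4,6,3,6,0,5](1)
Move 3: P2 pit5 -> P1=[5,4,7,5,5,0](1) P2=[4,6,3,6,0,0](2)
Move 4: P2 pit1 -> P1=[6,4,7,5,5,0](1) P2=[4,0,4,7,1,1](3)
Move 5: P1 pit0 -> P1=[0,5,8,6,6,1](2) P2=[4,0,4,7,1,1](3)
Move 6: P2 pit4 -> P1=[0,5,8,6,6,1](2) P2=[4,0,4,7,0,2](3)

Answer: 0 5 8 6 6 1 2 4 0 4 7 0 2 3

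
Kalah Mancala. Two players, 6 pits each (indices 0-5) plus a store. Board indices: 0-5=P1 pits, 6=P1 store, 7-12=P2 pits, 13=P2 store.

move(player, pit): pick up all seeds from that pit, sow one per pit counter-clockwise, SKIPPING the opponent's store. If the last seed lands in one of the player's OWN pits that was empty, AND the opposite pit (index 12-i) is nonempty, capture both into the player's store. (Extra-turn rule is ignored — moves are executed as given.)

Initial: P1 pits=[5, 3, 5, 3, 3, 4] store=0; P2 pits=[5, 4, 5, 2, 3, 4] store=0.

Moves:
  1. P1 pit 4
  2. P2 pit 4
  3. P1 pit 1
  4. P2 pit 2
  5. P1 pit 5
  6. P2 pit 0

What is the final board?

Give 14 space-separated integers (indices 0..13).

Answer: 8 0 6 4 0 0 7 0 2 2 5 2 7 3

Derivation:
Move 1: P1 pit4 -> P1=[5,3,5,3,0,5](1) P2=[6,4,5,2,3,4](0)
Move 2: P2 pit4 -> P1=[6,3,5,3,0,5](1) P2=[6,4,5,2,0,5](1)
Move 3: P1 pit1 -> P1=[6,0,6,4,0,5](6) P2=[6,0,5,2,0,5](1)
Move 4: P2 pit2 -> P1=[7,0,6,4,0,5](6) P2=[6,0,0,3,1,6](2)
Move 5: P1 pit5 -> P1=[7,0,6,4,0,0](7) P2=[7,1,1,4,1,6](2)
Move 6: P2 pit0 -> P1=[8,0,6,4,0,0](7) P2=[0,2,2,5,2,7](3)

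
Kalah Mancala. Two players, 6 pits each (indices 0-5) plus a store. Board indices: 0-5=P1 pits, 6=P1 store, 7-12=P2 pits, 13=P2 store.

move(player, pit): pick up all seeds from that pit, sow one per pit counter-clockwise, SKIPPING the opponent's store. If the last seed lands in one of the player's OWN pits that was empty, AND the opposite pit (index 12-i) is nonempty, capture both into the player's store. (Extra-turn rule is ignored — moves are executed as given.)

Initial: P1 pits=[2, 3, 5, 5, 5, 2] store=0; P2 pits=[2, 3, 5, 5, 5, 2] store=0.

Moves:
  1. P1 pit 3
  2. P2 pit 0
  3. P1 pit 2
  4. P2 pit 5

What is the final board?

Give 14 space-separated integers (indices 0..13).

Move 1: P1 pit3 -> P1=[2,3,5,0,6,3](1) P2=[3,4,5,5,5,2](0)
Move 2: P2 pit0 -> P1=[2,3,5,0,6,3](1) P2=[0,5,6,6,5,2](0)
Move 3: P1 pit2 -> P1=[2,3,0,1,7,4](2) P2=[1,5,6,6,5,2](0)
Move 4: P2 pit5 -> P1=[3,3,0,1,7,4](2) P2=[1,5,6,6,5,0](1)

Answer: 3 3 0 1 7 4 2 1 5 6 6 5 0 1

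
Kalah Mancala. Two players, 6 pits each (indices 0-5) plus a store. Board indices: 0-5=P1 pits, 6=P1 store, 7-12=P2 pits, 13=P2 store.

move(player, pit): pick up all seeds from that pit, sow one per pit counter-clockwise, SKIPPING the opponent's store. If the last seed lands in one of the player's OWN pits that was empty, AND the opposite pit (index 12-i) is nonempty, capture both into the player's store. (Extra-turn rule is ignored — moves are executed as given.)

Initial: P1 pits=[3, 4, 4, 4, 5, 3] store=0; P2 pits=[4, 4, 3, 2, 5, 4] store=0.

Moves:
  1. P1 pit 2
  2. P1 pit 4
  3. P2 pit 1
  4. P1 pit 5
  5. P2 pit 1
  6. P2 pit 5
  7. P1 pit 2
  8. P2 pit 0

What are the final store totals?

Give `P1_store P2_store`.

Answer: 3 3

Derivation:
Move 1: P1 pit2 -> P1=[3,4,0,5,6,4](1) P2=[4,4,3,2,5,4](0)
Move 2: P1 pit4 -> P1=[3,4,0,5,0,5](2) P2=[5,5,4,3,5,4](0)
Move 3: P2 pit1 -> P1=[3,4,0,5,0,5](2) P2=[5,0,5,4,6,5](1)
Move 4: P1 pit5 -> P1=[3,4,0,5,0,0](3) P2=[6,1,6,5,6,5](1)
Move 5: P2 pit1 -> P1=[3,4,0,5,0,0](3) P2=[6,0,7,5,6,5](1)
Move 6: P2 pit5 -> P1=[4,5,1,6,0,0](3) P2=[6,0,7,5,6,0](2)
Move 7: P1 pit2 -> P1=[4,5,0,7,0,0](3) P2=[6,0,7,5,6,0](2)
Move 8: P2 pit0 -> P1=[4,5,0,7,0,0](3) P2=[0,1,8,6,7,1](3)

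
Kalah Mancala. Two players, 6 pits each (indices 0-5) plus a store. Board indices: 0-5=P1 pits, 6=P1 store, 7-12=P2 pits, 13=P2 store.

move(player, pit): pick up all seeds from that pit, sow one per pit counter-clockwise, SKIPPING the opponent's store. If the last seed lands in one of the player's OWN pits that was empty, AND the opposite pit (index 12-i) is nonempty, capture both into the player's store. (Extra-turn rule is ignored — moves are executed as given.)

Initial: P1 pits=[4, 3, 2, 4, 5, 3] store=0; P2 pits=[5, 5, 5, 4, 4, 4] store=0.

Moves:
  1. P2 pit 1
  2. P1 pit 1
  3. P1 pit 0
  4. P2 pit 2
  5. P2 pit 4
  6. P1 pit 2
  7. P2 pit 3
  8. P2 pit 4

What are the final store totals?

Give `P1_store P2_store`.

Move 1: P2 pit1 -> P1=[4,3,2,4,5,3](0) P2=[5,0,6,5,5,5](1)
Move 2: P1 pit1 -> P1=[4,0,3,5,6,3](0) P2=[5,0,6,5,5,5](1)
Move 3: P1 pit0 -> P1=[0,1,4,6,7,3](0) P2=[5,0,6,5,5,5](1)
Move 4: P2 pit2 -> P1=[1,2,4,6,7,3](0) P2=[5,0,0,6,6,6](2)
Move 5: P2 pit4 -> P1=[2,3,5,7,7,3](0) P2=[5,0,0,6,0,7](3)
Move 6: P1 pit2 -> P1=[2,3,0,8,8,4](1) P2=[6,0,0,6,0,7](3)
Move 7: P2 pit3 -> P1=[3,4,1,8,8,4](1) P2=[6,0,0,0,1,8](4)
Move 8: P2 pit4 -> P1=[3,4,1,8,8,4](1) P2=[6,0,0,0,0,9](4)

Answer: 1 4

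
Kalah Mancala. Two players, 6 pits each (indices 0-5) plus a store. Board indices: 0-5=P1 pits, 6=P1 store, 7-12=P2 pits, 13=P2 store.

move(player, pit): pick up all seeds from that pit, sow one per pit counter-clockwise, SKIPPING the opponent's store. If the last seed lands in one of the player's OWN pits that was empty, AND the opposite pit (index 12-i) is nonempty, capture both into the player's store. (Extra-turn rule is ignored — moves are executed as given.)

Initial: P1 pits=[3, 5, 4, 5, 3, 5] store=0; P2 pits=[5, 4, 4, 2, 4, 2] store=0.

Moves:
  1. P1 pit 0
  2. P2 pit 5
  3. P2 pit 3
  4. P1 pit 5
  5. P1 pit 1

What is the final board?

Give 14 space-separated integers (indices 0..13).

Move 1: P1 pit0 -> P1=[0,6,5,6,3,5](0) P2=[5,4,4,2,4,2](0)
Move 2: P2 pit5 -> P1=[1,6,5,6,3,5](0) P2=[5,4,4,2,4,0](1)
Move 3: P2 pit3 -> P1=[0,6,5,6,3,5](0) P2=[5,4,4,0,5,0](3)
Move 4: P1 pit5 -> P1=[0,6,5,6,3,0](1) P2=[6,5,5,1,5,0](3)
Move 5: P1 pit1 -> P1=[0,0,6,7,4,1](2) P2=[7,5,5,1,5,0](3)

Answer: 0 0 6 7 4 1 2 7 5 5 1 5 0 3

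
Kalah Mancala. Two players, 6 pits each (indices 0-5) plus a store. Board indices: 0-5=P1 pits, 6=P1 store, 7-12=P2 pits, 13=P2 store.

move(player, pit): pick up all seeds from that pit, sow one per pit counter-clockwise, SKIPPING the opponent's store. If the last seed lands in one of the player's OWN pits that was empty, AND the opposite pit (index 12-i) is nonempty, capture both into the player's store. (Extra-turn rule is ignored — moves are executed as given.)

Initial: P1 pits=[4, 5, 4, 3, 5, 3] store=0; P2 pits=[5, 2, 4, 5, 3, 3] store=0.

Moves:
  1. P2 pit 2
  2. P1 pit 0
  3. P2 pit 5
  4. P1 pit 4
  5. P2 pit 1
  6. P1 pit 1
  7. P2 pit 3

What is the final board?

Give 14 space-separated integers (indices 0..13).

Move 1: P2 pit2 -> P1=[4,5,4,3,5,3](0) P2=[5,2,0,6,4,4](1)
Move 2: P1 pit0 -> P1=[0,6,5,4,6,3](0) P2=[5,2,0,6,4,4](1)
Move 3: P2 pit5 -> P1=[1,7,6,4,6,3](0) P2=[5,2,0,6,4,0](2)
Move 4: P1 pit4 -> P1=[1,7,6,4,0,4](1) P2=[6,3,1,7,4,0](2)
Move 5: P2 pit1 -> P1=[1,7,6,4,0,4](1) P2=[6,0,2,8,5,0](2)
Move 6: P1 pit1 -> P1=[1,0,7,5,1,5](2) P2=[7,1,2,8,5,0](2)
Move 7: P2 pit3 -> P1=[2,1,8,6,2,5](2) P2=[7,1,2,0,6,1](3)

Answer: 2 1 8 6 2 5 2 7 1 2 0 6 1 3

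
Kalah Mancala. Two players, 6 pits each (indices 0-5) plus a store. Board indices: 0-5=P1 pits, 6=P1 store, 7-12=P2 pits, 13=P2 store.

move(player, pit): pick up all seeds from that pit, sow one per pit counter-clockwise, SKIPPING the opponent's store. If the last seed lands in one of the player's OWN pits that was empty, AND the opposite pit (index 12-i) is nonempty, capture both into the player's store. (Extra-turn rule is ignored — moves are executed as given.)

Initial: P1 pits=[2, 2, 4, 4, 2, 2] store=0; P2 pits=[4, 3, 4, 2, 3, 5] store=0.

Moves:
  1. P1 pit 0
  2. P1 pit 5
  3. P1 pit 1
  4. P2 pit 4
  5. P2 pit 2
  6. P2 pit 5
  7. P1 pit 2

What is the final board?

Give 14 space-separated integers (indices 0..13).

Move 1: P1 pit0 -> P1=[0,3,5,4,2,2](0) P2=[4,3,4,2,3,5](0)
Move 2: P1 pit5 -> P1=[0,3,5,4,2,0](1) P2=[5,3,4,2,3,5](0)
Move 3: P1 pit1 -> P1=[0,0,6,5,3,0](1) P2=[5,3,4,2,3,5](0)
Move 4: P2 pit4 -> P1=[1,0,6,5,3,0](1) P2=[5,3,4,2,0,6](1)
Move 5: P2 pit2 -> P1=[1,0,6,5,3,0](1) P2=[5,3,0,3,1,7](2)
Move 6: P2 pit5 -> P1=[2,1,7,6,4,1](1) P2=[5,3,0,3,1,0](3)
Move 7: P1 pit2 -> P1=[2,1,0,7,5,2](2) P2=[6,4,1,3,1,0](3)

Answer: 2 1 0 7 5 2 2 6 4 1 3 1 0 3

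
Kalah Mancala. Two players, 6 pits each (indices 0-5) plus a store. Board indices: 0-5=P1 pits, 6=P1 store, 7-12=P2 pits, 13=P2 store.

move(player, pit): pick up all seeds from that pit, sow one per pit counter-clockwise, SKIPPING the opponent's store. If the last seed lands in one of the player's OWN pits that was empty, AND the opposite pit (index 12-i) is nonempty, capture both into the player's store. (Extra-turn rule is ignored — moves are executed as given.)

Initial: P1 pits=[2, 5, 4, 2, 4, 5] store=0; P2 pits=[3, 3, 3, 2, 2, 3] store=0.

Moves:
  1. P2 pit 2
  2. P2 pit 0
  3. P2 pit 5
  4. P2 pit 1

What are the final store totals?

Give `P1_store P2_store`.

Answer: 0 5

Derivation:
Move 1: P2 pit2 -> P1=[2,5,4,2,4,5](0) P2=[3,3,0,3,3,4](0)
Move 2: P2 pit0 -> P1=[2,5,4,2,4,5](0) P2=[0,4,1,4,3,4](0)
Move 3: P2 pit5 -> P1=[3,6,5,2,4,5](0) P2=[0,4,1,4,3,0](1)
Move 4: P2 pit1 -> P1=[0,6,5,2,4,5](0) P2=[0,0,2,5,4,0](5)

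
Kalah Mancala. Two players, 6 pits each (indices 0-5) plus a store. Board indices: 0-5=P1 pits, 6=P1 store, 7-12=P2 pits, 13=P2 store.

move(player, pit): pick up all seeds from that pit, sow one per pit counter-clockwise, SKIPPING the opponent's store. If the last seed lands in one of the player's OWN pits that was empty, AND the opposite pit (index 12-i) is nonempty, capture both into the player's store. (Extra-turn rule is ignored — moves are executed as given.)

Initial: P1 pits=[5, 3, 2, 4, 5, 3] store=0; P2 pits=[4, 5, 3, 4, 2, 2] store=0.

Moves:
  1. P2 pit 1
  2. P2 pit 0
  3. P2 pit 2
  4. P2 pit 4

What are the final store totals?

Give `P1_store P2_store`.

Answer: 0 3

Derivation:
Move 1: P2 pit1 -> P1=[5,3,2,4,5,3](0) P2=[4,0,4,5,3,3](1)
Move 2: P2 pit0 -> P1=[5,3,2,4,5,3](0) P2=[0,1,5,6,4,3](1)
Move 3: P2 pit2 -> P1=[6,3,2,4,5,3](0) P2=[0,1,0,7,5,4](2)
Move 4: P2 pit4 -> P1=[7,4,3,4,5,3](0) P2=[0,1,0,7,0,5](3)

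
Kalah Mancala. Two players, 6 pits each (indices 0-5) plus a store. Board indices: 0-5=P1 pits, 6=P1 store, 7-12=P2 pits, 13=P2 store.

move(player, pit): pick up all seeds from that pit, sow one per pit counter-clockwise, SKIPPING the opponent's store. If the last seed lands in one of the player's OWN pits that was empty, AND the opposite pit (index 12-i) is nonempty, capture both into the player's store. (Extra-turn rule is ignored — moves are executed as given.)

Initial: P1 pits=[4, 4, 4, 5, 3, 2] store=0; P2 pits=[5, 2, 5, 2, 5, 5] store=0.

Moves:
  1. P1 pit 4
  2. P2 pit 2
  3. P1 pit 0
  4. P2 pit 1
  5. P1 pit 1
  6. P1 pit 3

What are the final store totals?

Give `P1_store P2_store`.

Move 1: P1 pit4 -> P1=[4,4,4,5,0,3](1) P2=[6,2,5,2,5,5](0)
Move 2: P2 pit2 -> P1=[5,4,4,5,0,3](1) P2=[6,2,0,3,6,6](1)
Move 3: P1 pit0 -> P1=[0,5,5,6,1,4](1) P2=[6,2,0,3,6,6](1)
Move 4: P2 pit1 -> P1=[0,5,5,6,1,4](1) P2=[6,0,1,4,6,6](1)
Move 5: P1 pit1 -> P1=[0,0,6,7,2,5](2) P2=[6,0,1,4,6,6](1)
Move 6: P1 pit3 -> P1=[0,0,6,0,3,6](3) P2=[7,1,2,5,6,6](1)

Answer: 3 1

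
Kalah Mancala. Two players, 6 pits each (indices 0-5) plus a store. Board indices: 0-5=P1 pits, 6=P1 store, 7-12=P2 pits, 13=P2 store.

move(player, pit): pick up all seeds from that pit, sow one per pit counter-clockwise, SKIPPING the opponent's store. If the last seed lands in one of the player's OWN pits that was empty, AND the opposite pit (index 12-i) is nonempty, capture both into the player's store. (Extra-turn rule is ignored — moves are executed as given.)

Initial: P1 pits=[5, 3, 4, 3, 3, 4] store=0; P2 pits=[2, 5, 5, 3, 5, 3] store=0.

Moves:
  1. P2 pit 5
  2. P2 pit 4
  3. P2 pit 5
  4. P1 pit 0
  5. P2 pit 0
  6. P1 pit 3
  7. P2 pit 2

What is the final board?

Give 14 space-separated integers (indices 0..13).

Move 1: P2 pit5 -> P1=[6,4,4,3,3,4](0) P2=[2,5,5,3,5,0](1)
Move 2: P2 pit4 -> P1=[7,5,5,3,3,4](0) P2=[2,5,5,3,0,1](2)
Move 3: P2 pit5 -> P1=[7,5,5,3,3,4](0) P2=[2,5,5,3,0,0](3)
Move 4: P1 pit0 -> P1=[0,6,6,4,4,5](1) P2=[3,5,5,3,0,0](3)
Move 5: P2 pit0 -> P1=[0,6,6,4,4,5](1) P2=[0,6,6,4,0,0](3)
Move 6: P1 pit3 -> P1=[0,6,6,0,5,6](2) P2=[1,6,6,4,0,0](3)
Move 7: P2 pit2 -> P1=[1,7,6,0,5,6](2) P2=[1,6,0,5,1,1](4)

Answer: 1 7 6 0 5 6 2 1 6 0 5 1 1 4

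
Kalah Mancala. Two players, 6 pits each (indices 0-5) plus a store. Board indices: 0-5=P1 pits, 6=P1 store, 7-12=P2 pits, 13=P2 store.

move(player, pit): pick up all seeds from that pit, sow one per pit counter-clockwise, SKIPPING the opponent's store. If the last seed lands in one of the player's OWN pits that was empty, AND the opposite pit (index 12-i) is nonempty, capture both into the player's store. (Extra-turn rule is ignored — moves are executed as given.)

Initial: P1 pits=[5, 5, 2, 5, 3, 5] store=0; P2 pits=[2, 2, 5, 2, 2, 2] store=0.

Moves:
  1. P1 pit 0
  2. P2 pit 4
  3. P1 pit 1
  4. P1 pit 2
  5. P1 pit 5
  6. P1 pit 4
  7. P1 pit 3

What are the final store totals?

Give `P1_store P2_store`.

Move 1: P1 pit0 -> P1=[0,6,3,6,4,6](0) P2=[2,2,5,2,2,2](0)
Move 2: P2 pit4 -> P1=[0,6,3,6,4,6](0) P2=[2,2,5,2,0,3](1)
Move 3: P1 pit1 -> P1=[0,0,4,7,5,7](1) P2=[3,2,5,2,0,3](1)
Move 4: P1 pit2 -> P1=[0,0,0,8,6,8](2) P2=[3,2,5,2,0,3](1)
Move 5: P1 pit5 -> P1=[0,0,0,8,6,0](8) P2=[4,3,6,3,1,0](1)
Move 6: P1 pit4 -> P1=[0,0,0,8,0,1](9) P2=[5,4,7,4,1,0](1)
Move 7: P1 pit3 -> P1=[0,0,0,0,1,2](10) P2=[6,5,8,5,2,0](1)

Answer: 10 1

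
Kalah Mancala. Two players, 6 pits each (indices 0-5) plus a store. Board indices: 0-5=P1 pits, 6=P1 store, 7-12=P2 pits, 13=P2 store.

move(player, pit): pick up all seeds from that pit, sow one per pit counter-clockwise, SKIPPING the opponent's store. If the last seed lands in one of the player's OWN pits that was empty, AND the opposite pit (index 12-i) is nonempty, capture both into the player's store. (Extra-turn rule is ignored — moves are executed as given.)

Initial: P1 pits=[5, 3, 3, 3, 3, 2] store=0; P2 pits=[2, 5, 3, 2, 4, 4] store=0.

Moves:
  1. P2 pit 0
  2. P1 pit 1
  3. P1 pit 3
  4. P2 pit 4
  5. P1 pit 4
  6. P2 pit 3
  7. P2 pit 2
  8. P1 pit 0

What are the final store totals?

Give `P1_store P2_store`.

Answer: 3 2

Derivation:
Move 1: P2 pit0 -> P1=[5,3,3,3,3,2](0) P2=[0,6,4,2,4,4](0)
Move 2: P1 pit1 -> P1=[5,0,4,4,4,2](0) P2=[0,6,4,2,4,4](0)
Move 3: P1 pit3 -> P1=[5,0,4,0,5,3](1) P2=[1,6,4,2,4,4](0)
Move 4: P2 pit4 -> P1=[6,1,4,0,5,3](1) P2=[1,6,4,2,0,5](1)
Move 5: P1 pit4 -> P1=[6,1,4,0,0,4](2) P2=[2,7,5,2,0,5](1)
Move 6: P2 pit3 -> P1=[6,1,4,0,0,4](2) P2=[2,7,5,0,1,6](1)
Move 7: P2 pit2 -> P1=[7,1,4,0,0,4](2) P2=[2,7,0,1,2,7](2)
Move 8: P1 pit0 -> P1=[0,2,5,1,1,5](3) P2=[3,7,0,1,2,7](2)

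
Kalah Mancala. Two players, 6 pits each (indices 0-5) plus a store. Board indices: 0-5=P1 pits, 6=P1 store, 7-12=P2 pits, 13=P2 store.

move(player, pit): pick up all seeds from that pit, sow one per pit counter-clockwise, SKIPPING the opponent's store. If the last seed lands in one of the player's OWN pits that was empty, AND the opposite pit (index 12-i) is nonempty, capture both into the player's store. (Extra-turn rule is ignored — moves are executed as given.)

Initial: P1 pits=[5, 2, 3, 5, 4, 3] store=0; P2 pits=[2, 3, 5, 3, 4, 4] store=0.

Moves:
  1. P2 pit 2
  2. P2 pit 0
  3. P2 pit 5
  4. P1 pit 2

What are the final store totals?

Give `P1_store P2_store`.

Move 1: P2 pit2 -> P1=[6,2,3,5,4,3](0) P2=[2,3,0,4,5,5](1)
Move 2: P2 pit0 -> P1=[6,2,3,0,4,3](0) P2=[0,4,0,4,5,5](7)
Move 3: P2 pit5 -> P1=[7,3,4,1,4,3](0) P2=[0,4,0,4,5,0](8)
Move 4: P1 pit2 -> P1=[7,3,0,2,5,4](1) P2=[0,4,0,4,5,0](8)

Answer: 1 8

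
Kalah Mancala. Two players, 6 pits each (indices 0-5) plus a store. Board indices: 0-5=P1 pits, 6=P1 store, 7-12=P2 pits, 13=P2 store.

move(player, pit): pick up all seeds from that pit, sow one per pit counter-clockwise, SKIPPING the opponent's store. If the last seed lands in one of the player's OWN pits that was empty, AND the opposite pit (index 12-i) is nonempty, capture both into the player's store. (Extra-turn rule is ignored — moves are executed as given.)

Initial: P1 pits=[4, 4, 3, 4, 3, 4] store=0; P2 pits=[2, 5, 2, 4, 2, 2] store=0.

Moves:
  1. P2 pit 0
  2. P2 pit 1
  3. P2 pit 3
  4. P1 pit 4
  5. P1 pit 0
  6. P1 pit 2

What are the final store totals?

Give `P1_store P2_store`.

Move 1: P2 pit0 -> P1=[4,4,3,4,3,4](0) P2=[0,6,3,4,2,2](0)
Move 2: P2 pit1 -> P1=[5,4,3,4,3,4](0) P2=[0,0,4,5,3,3](1)
Move 3: P2 pit3 -> P1=[6,5,3,4,3,4](0) P2=[0,0,4,0,4,4](2)
Move 4: P1 pit4 -> P1=[6,5,3,4,0,5](1) P2=[1,0,4,0,4,4](2)
Move 5: P1 pit0 -> P1=[0,6,4,5,1,6](2) P2=[1,0,4,0,4,4](2)
Move 6: P1 pit2 -> P1=[0,6,0,6,2,7](3) P2=[1,0,4,0,4,4](2)

Answer: 3 2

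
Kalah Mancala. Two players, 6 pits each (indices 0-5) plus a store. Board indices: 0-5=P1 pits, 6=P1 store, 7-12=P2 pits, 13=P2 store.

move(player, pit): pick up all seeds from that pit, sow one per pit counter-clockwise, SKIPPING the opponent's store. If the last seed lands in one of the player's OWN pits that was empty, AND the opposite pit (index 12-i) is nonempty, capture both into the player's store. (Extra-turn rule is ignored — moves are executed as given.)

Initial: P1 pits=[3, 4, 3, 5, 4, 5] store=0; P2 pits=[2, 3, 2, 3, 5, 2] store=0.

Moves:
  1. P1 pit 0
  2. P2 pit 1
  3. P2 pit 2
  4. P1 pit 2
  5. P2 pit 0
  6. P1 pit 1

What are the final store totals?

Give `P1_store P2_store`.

Answer: 2 8

Derivation:
Move 1: P1 pit0 -> P1=[0,5,4,6,4,5](0) P2=[2,3,2,3,5,2](0)
Move 2: P2 pit1 -> P1=[0,5,4,6,4,5](0) P2=[2,0,3,4,6,2](0)
Move 3: P2 pit2 -> P1=[0,5,4,6,4,5](0) P2=[2,0,0,5,7,3](0)
Move 4: P1 pit2 -> P1=[0,5,0,7,5,6](1) P2=[2,0,0,5,7,3](0)
Move 5: P2 pit0 -> P1=[0,5,0,0,5,6](1) P2=[0,1,0,5,7,3](8)
Move 6: P1 pit1 -> P1=[0,0,1,1,6,7](2) P2=[0,1,0,5,7,3](8)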